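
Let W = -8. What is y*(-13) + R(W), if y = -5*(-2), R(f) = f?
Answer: -138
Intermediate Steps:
y = 10
y*(-13) + R(W) = 10*(-13) - 8 = -130 - 8 = -138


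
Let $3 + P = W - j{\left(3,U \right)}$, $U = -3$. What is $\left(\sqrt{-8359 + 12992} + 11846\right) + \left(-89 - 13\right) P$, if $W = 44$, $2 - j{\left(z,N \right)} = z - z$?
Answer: $7868 + \sqrt{4633} \approx 7936.1$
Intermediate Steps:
$j{\left(z,N \right)} = 2$ ($j{\left(z,N \right)} = 2 - \left(z - z\right) = 2 - 0 = 2 + 0 = 2$)
$P = 39$ ($P = -3 + \left(44 - 2\right) = -3 + 42 = 39$)
$\left(\sqrt{-8359 + 12992} + 11846\right) + \left(-89 - 13\right) P = \left(\sqrt{-8359 + 12992} + 11846\right) + \left(-89 - 13\right) 39 = \left(\sqrt{4633} + 11846\right) - 3978 = \left(11846 + \sqrt{4633}\right) - 3978 = 7868 + \sqrt{4633}$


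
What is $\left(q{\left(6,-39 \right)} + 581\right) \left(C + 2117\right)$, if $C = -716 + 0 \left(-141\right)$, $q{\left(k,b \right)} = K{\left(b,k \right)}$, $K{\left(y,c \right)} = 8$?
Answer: $825189$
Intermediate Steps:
$q{\left(k,b \right)} = 8$
$C = -716$ ($C = -716 + 0 = -716$)
$\left(q{\left(6,-39 \right)} + 581\right) \left(C + 2117\right) = \left(8 + 581\right) \left(-716 + 2117\right) = 589 \cdot 1401 = 825189$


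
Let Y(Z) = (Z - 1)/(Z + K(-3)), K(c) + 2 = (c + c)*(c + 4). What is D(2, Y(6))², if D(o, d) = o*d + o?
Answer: 9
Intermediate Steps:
K(c) = -2 + 2*c*(4 + c) (K(c) = -2 + (c + c)*(c + 4) = -2 + (2*c)*(4 + c) = -2 + 2*c*(4 + c))
Y(Z) = (-1 + Z)/(-8 + Z) (Y(Z) = (Z - 1)/(Z + (-2 + 2*(-3)² + 8*(-3))) = (-1 + Z)/(Z + (-2 + 2*9 - 24)) = (-1 + Z)/(Z + (-2 + 18 - 24)) = (-1 + Z)/(Z - 8) = (-1 + Z)/(-8 + Z))
D(o, d) = o + d*o (D(o, d) = d*o + o = o + d*o)
D(2, Y(6))² = (2*(1 + (-1 + 6)/(-8 + 6)))² = (2*(1 + 5/(-2)))² = (2*(1 - ½*5))² = (2*(1 - 5/2))² = (2*(-3/2))² = (-3)² = 9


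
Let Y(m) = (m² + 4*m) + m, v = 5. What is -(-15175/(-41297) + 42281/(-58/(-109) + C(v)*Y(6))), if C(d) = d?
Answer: -190869276713/1487848316 ≈ -128.29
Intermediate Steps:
Y(m) = m² + 5*m
-(-15175/(-41297) + 42281/(-58/(-109) + C(v)*Y(6))) = -(-15175/(-41297) + 42281/(-58/(-109) + 5*(6*(5 + 6)))) = -(-15175*(-1/41297) + 42281/(-58*(-1/109) + 5*(6*11))) = -(15175/41297 + 42281/(58/109 + 5*66)) = -(15175/41297 + 42281/(58/109 + 330)) = -(15175/41297 + 42281/(36028/109)) = -(15175/41297 + 42281*(109/36028)) = -(15175/41297 + 4608629/36028) = -1*190869276713/1487848316 = -190869276713/1487848316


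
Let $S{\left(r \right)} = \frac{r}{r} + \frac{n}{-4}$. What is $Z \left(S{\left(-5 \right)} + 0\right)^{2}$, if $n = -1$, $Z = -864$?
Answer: $-1350$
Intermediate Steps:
$S{\left(r \right)} = \frac{5}{4}$ ($S{\left(r \right)} = \frac{r}{r} - \frac{1}{-4} = 1 - - \frac{1}{4} = 1 + \frac{1}{4} = \frac{5}{4}$)
$Z \left(S{\left(-5 \right)} + 0\right)^{2} = - 864 \left(\frac{5}{4} + 0\right)^{2} = - 864 \left(\frac{5}{4}\right)^{2} = \left(-864\right) \frac{25}{16} = -1350$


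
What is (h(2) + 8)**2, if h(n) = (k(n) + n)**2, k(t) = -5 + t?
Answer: 81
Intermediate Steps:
h(n) = (-5 + 2*n)**2 (h(n) = ((-5 + n) + n)**2 = (-5 + 2*n)**2)
(h(2) + 8)**2 = ((-5 + 2*2)**2 + 8)**2 = ((-5 + 4)**2 + 8)**2 = ((-1)**2 + 8)**2 = (1 + 8)**2 = 9**2 = 81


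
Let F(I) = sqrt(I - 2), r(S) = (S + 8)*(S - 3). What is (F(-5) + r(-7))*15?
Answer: -150 + 15*I*sqrt(7) ≈ -150.0 + 39.686*I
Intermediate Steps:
r(S) = (-3 + S)*(8 + S) (r(S) = (8 + S)*(-3 + S) = (-3 + S)*(8 + S))
F(I) = sqrt(-2 + I)
(F(-5) + r(-7))*15 = (sqrt(-2 - 5) + (-24 + (-7)**2 + 5*(-7)))*15 = (sqrt(-7) + (-24 + 49 - 35))*15 = (I*sqrt(7) - 10)*15 = (-10 + I*sqrt(7))*15 = -150 + 15*I*sqrt(7)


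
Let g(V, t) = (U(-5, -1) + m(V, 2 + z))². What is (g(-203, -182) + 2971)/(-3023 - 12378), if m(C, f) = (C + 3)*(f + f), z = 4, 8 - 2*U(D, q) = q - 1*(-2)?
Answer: -22984733/61604 ≈ -373.10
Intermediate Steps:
U(D, q) = 3 - q/2 (U(D, q) = 4 - (q - 1*(-2))/2 = 4 - (q + 2)/2 = 4 - (2 + q)/2 = 4 + (-1 - q/2) = 3 - q/2)
m(C, f) = 2*f*(3 + C) (m(C, f) = (3 + C)*(2*f) = 2*f*(3 + C))
g(V, t) = (79/2 + 12*V)² (g(V, t) = ((3 - ½*(-1)) + 2*(2 + 4)*(3 + V))² = ((3 + ½) + 2*6*(3 + V))² = (7/2 + (36 + 12*V))² = (79/2 + 12*V)²)
(g(-203, -182) + 2971)/(-3023 - 12378) = ((79 + 24*(-203))²/4 + 2971)/(-3023 - 12378) = ((79 - 4872)²/4 + 2971)/(-15401) = ((¼)*(-4793)² + 2971)*(-1/15401) = ((¼)*22972849 + 2971)*(-1/15401) = (22972849/4 + 2971)*(-1/15401) = (22984733/4)*(-1/15401) = -22984733/61604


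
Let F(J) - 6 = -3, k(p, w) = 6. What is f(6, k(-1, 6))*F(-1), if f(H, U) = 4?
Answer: 12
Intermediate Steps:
F(J) = 3 (F(J) = 6 - 3 = 3)
f(6, k(-1, 6))*F(-1) = 4*3 = 12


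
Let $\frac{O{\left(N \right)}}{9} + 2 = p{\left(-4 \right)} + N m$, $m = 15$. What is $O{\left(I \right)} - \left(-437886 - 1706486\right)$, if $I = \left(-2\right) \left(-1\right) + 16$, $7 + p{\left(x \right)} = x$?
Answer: $2146685$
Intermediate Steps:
$p{\left(x \right)} = -7 + x$
$I = 18$ ($I = 2 + 16 = 18$)
$O{\left(N \right)} = -117 + 135 N$ ($O{\left(N \right)} = -18 + 9 \left(\left(-7 - 4\right) + N 15\right) = -18 + 9 \left(-11 + 15 N\right) = -18 + \left(-99 + 135 N\right) = -117 + 135 N$)
$O{\left(I \right)} - \left(-437886 - 1706486\right) = \left(-117 + 135 \cdot 18\right) - \left(-437886 - 1706486\right) = \left(-117 + 2430\right) - -2144372 = 2313 + 2144372 = 2146685$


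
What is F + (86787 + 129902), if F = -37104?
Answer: 179585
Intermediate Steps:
F + (86787 + 129902) = -37104 + (86787 + 129902) = -37104 + 216689 = 179585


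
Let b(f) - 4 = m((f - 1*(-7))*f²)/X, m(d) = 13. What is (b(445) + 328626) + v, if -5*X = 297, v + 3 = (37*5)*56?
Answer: 100679074/297 ≈ 3.3899e+5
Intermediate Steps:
v = 10357 (v = -3 + (37*5)*56 = -3 + 185*56 = -3 + 10360 = 10357)
X = -297/5 (X = -⅕*297 = -297/5 ≈ -59.400)
b(f) = 1123/297 (b(f) = 4 + 13/(-297/5) = 4 + 13*(-5/297) = 4 - 65/297 = 1123/297)
(b(445) + 328626) + v = (1123/297 + 328626) + 10357 = 97603045/297 + 10357 = 100679074/297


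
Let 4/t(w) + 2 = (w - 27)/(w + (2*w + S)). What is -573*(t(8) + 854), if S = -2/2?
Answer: -31754514/65 ≈ -4.8853e+5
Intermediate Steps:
S = -1 (S = -2*1/2 = -1)
t(w) = 4/(-2 + (-27 + w)/(-1 + 3*w)) (t(w) = 4/(-2 + (w - 27)/(w + (2*w - 1))) = 4/(-2 + (-27 + w)/(w + (-1 + 2*w))) = 4/(-2 + (-27 + w)/(-1 + 3*w)))
-573*(t(8) + 854) = -573*(4*(1 - 3*8)/(5*(5 + 8)) + 854) = -573*((4/5)*(1 - 24)/13 + 854) = -573*((4/5)*(1/13)*(-23) + 854) = -573*(-92/65 + 854) = -573*55418/65 = -31754514/65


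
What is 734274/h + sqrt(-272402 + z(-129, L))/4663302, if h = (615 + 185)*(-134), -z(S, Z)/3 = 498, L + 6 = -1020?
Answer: -367137/53600 + I*sqrt(68474)/2331651 ≈ -6.8496 + 0.00011223*I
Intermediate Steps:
L = -1026 (L = -6 - 1020 = -1026)
z(S, Z) = -1494 (z(S, Z) = -3*498 = -1494)
h = -107200 (h = 800*(-134) = -107200)
734274/h + sqrt(-272402 + z(-129, L))/4663302 = 734274/(-107200) + sqrt(-272402 - 1494)/4663302 = 734274*(-1/107200) + sqrt(-273896)*(1/4663302) = -367137/53600 + (2*I*sqrt(68474))*(1/4663302) = -367137/53600 + I*sqrt(68474)/2331651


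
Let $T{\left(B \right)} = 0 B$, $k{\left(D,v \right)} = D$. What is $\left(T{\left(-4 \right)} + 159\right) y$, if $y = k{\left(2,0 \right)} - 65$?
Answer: $-10017$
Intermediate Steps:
$T{\left(B \right)} = 0$
$y = -63$ ($y = 2 - 65 = -63$)
$\left(T{\left(-4 \right)} + 159\right) y = \left(0 + 159\right) \left(-63\right) = 159 \left(-63\right) = -10017$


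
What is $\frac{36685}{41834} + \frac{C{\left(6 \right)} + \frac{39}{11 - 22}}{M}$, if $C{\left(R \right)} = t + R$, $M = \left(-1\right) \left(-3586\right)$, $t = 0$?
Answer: $\frac{362051507}{412545991} \approx 0.8776$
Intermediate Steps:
$M = 3586$
$C{\left(R \right)} = R$ ($C{\left(R \right)} = 0 + R = R$)
$\frac{36685}{41834} + \frac{C{\left(6 \right)} + \frac{39}{11 - 22}}{M} = \frac{36685}{41834} + \frac{6 + \frac{39}{11 - 22}}{3586} = 36685 \cdot \frac{1}{41834} + \left(6 + \frac{39}{-11}\right) \frac{1}{3586} = \frac{36685}{41834} + \left(6 + 39 \left(- \frac{1}{11}\right)\right) \frac{1}{3586} = \frac{36685}{41834} + \left(6 - \frac{39}{11}\right) \frac{1}{3586} = \frac{36685}{41834} + \frac{27}{11} \cdot \frac{1}{3586} = \frac{36685}{41834} + \frac{27}{39446} = \frac{362051507}{412545991}$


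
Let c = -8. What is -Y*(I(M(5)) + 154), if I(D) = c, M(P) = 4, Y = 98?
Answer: -14308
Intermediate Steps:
I(D) = -8
-Y*(I(M(5)) + 154) = -98*(-8 + 154) = -98*146 = -1*14308 = -14308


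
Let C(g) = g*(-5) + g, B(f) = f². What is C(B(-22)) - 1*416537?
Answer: -418473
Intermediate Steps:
C(g) = -4*g (C(g) = -5*g + g = -4*g)
C(B(-22)) - 1*416537 = -4*(-22)² - 1*416537 = -4*484 - 416537 = -1936 - 416537 = -418473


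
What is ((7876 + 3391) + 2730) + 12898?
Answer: 26895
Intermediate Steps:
((7876 + 3391) + 2730) + 12898 = (11267 + 2730) + 12898 = 13997 + 12898 = 26895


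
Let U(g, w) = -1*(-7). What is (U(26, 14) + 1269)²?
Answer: 1628176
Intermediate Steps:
U(g, w) = 7
(U(26, 14) + 1269)² = (7 + 1269)² = 1276² = 1628176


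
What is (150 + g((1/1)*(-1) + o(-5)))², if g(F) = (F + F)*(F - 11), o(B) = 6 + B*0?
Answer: 8100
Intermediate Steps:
o(B) = 6 (o(B) = 6 + 0 = 6)
g(F) = 2*F*(-11 + F) (g(F) = (2*F)*(-11 + F) = 2*F*(-11 + F))
(150 + g((1/1)*(-1) + o(-5)))² = (150 + 2*((1/1)*(-1) + 6)*(-11 + ((1/1)*(-1) + 6)))² = (150 + 2*((1*1)*(-1) + 6)*(-11 + ((1*1)*(-1) + 6)))² = (150 + 2*(1*(-1) + 6)*(-11 + (1*(-1) + 6)))² = (150 + 2*(-1 + 6)*(-11 + (-1 + 6)))² = (150 + 2*5*(-11 + 5))² = (150 + 2*5*(-6))² = (150 - 60)² = 90² = 8100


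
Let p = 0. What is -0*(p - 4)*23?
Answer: 0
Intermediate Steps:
-0*(p - 4)*23 = -0*(0 - 4)*23 = -0*(-4)*23 = -8*0*23 = 0*23 = 0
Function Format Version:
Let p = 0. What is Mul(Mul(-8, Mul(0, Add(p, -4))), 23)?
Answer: 0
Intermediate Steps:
Mul(Mul(-8, Mul(0, Add(p, -4))), 23) = Mul(Mul(-8, Mul(0, Add(0, -4))), 23) = Mul(Mul(-8, Mul(0, -4)), 23) = Mul(Mul(-8, 0), 23) = Mul(0, 23) = 0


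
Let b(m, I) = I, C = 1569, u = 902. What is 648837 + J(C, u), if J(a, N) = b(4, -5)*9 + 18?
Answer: 648810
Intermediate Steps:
J(a, N) = -27 (J(a, N) = -5*9 + 18 = -45 + 18 = -27)
648837 + J(C, u) = 648837 - 27 = 648810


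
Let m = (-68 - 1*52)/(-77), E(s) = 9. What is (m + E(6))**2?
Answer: 660969/5929 ≈ 111.48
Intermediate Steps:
m = 120/77 (m = (-68 - 52)*(-1/77) = -120*(-1/77) = 120/77 ≈ 1.5584)
(m + E(6))**2 = (120/77 + 9)**2 = (813/77)**2 = 660969/5929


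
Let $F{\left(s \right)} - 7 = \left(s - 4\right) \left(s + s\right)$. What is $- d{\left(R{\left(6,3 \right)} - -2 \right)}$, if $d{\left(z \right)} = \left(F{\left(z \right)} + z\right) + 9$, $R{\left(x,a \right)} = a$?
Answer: $-31$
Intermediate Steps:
$F{\left(s \right)} = 7 + 2 s \left(-4 + s\right)$ ($F{\left(s \right)} = 7 + \left(s - 4\right) \left(s + s\right) = 7 + \left(-4 + s\right) 2 s = 7 + 2 s \left(-4 + s\right)$)
$d{\left(z \right)} = 16 - 7 z + 2 z^{2}$ ($d{\left(z \right)} = \left(\left(7 - 8 z + 2 z^{2}\right) + z\right) + 9 = \left(7 - 7 z + 2 z^{2}\right) + 9 = 16 - 7 z + 2 z^{2}$)
$- d{\left(R{\left(6,3 \right)} - -2 \right)} = - (16 - 7 \left(3 - -2\right) + 2 \left(3 - -2\right)^{2}) = - (16 - 7 \left(3 + 2\right) + 2 \left(3 + 2\right)^{2}) = - (16 - 35 + 2 \cdot 5^{2}) = - (16 - 35 + 2 \cdot 25) = - (16 - 35 + 50) = \left(-1\right) 31 = -31$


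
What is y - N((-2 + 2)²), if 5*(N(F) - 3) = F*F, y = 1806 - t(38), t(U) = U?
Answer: 1765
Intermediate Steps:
y = 1768 (y = 1806 - 1*38 = 1806 - 38 = 1768)
N(F) = 3 + F²/5 (N(F) = 3 + (F*F)/5 = 3 + F²/5)
y - N((-2 + 2)²) = 1768 - (3 + ((-2 + 2)²)²/5) = 1768 - (3 + (0²)²/5) = 1768 - (3 + (⅕)*0²) = 1768 - (3 + (⅕)*0) = 1768 - (3 + 0) = 1768 - 1*3 = 1768 - 3 = 1765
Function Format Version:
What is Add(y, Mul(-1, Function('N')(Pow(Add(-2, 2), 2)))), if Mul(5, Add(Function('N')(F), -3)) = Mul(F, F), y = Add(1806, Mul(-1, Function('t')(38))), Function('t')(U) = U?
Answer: 1765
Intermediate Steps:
y = 1768 (y = Add(1806, Mul(-1, 38)) = Add(1806, -38) = 1768)
Function('N')(F) = Add(3, Mul(Rational(1, 5), Pow(F, 2))) (Function('N')(F) = Add(3, Mul(Rational(1, 5), Mul(F, F))) = Add(3, Mul(Rational(1, 5), Pow(F, 2))))
Add(y, Mul(-1, Function('N')(Pow(Add(-2, 2), 2)))) = Add(1768, Mul(-1, Add(3, Mul(Rational(1, 5), Pow(Pow(Add(-2, 2), 2), 2))))) = Add(1768, Mul(-1, Add(3, Mul(Rational(1, 5), Pow(Pow(0, 2), 2))))) = Add(1768, Mul(-1, Add(3, Mul(Rational(1, 5), Pow(0, 2))))) = Add(1768, Mul(-1, Add(3, Mul(Rational(1, 5), 0)))) = Add(1768, Mul(-1, Add(3, 0))) = Add(1768, Mul(-1, 3)) = Add(1768, -3) = 1765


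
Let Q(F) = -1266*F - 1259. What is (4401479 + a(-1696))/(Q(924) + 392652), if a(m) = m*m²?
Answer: 4874000057/778391 ≈ 6261.6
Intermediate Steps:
Q(F) = -1259 - 1266*F
a(m) = m³
(4401479 + a(-1696))/(Q(924) + 392652) = (4401479 + (-1696)³)/((-1259 - 1266*924) + 392652) = (4401479 - 4878401536)/((-1259 - 1169784) + 392652) = -4874000057/(-1171043 + 392652) = -4874000057/(-778391) = -4874000057*(-1/778391) = 4874000057/778391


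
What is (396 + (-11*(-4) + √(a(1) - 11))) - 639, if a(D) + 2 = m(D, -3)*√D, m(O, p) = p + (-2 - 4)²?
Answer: -199 + 2*√5 ≈ -194.53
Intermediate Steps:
m(O, p) = 36 + p (m(O, p) = p + (-6)² = p + 36 = 36 + p)
a(D) = -2 + 33*√D (a(D) = -2 + (36 - 3)*√D = -2 + 33*√D)
(396 + (-11*(-4) + √(a(1) - 11))) - 639 = (396 + (-11*(-4) + √((-2 + 33*√1) - 11))) - 639 = (396 + (44 + √((-2 + 33*1) - 11))) - 639 = (396 + (44 + √((-2 + 33) - 11))) - 639 = (396 + (44 + √(31 - 11))) - 639 = (396 + (44 + √20)) - 639 = (396 + (44 + 2*√5)) - 639 = (440 + 2*√5) - 639 = -199 + 2*√5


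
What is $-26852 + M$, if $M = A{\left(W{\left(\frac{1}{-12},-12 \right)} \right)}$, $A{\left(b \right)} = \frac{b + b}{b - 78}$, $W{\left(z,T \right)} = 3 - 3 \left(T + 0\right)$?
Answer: $-26854$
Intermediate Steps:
$W{\left(z,T \right)} = 3 - 3 T$
$A{\left(b \right)} = \frac{2 b}{-78 + b}$
$M = -2$ ($M = \frac{2 \left(3 - -36\right)}{-78 + \left(3 - -36\right)} = \frac{2 \left(3 + 36\right)}{-78 + \left(3 + 36\right)} = 2 \cdot 39 \frac{1}{-78 + 39} = 2 \cdot 39 \frac{1}{-39} = 2 \cdot 39 \left(- \frac{1}{39}\right) = -2$)
$-26852 + M = -26852 - 2 = -26854$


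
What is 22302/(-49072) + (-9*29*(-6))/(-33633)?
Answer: -45940551/91691032 ≈ -0.50104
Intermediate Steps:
22302/(-49072) + (-9*29*(-6))/(-33633) = 22302*(-1/49072) - 261*(-6)*(-1/33633) = -11151/24536 + 1566*(-1/33633) = -11151/24536 - 174/3737 = -45940551/91691032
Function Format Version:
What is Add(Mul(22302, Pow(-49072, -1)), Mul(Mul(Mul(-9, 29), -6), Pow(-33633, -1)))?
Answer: Rational(-45940551, 91691032) ≈ -0.50104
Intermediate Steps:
Add(Mul(22302, Pow(-49072, -1)), Mul(Mul(Mul(-9, 29), -6), Pow(-33633, -1))) = Add(Mul(22302, Rational(-1, 49072)), Mul(Mul(-261, -6), Rational(-1, 33633))) = Add(Rational(-11151, 24536), Mul(1566, Rational(-1, 33633))) = Add(Rational(-11151, 24536), Rational(-174, 3737)) = Rational(-45940551, 91691032)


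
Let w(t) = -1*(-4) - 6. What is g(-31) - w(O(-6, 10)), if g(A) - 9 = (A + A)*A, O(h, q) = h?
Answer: 1933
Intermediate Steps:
w(t) = -2 (w(t) = 4 - 6 = -2)
g(A) = 9 + 2*A² (g(A) = 9 + (A + A)*A = 9 + (2*A)*A = 9 + 2*A²)
g(-31) - w(O(-6, 10)) = (9 + 2*(-31)²) - 1*(-2) = (9 + 2*961) + 2 = (9 + 1922) + 2 = 1931 + 2 = 1933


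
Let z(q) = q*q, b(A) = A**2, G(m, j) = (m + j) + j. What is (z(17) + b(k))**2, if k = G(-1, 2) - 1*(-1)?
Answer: 93025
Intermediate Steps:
G(m, j) = m + 2*j (G(m, j) = (j + m) + j = m + 2*j)
k = 4 (k = (-1 + 2*2) - 1*(-1) = (-1 + 4) + 1 = 3 + 1 = 4)
z(q) = q**2
(z(17) + b(k))**2 = (17**2 + 4**2)**2 = (289 + 16)**2 = 305**2 = 93025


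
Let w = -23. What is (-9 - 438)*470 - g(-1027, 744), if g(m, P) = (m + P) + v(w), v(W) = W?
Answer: -209784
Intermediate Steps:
g(m, P) = -23 + P + m (g(m, P) = (m + P) - 23 = (P + m) - 23 = -23 + P + m)
(-9 - 438)*470 - g(-1027, 744) = (-9 - 438)*470 - (-23 + 744 - 1027) = -447*470 - 1*(-306) = -210090 + 306 = -209784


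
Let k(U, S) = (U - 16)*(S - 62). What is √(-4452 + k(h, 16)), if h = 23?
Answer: I*√4774 ≈ 69.094*I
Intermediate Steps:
k(U, S) = (-62 + S)*(-16 + U) (k(U, S) = (-16 + U)*(-62 + S) = (-62 + S)*(-16 + U))
√(-4452 + k(h, 16)) = √(-4452 + (992 - 62*23 - 16*16 + 16*23)) = √(-4452 + (992 - 1426 - 256 + 368)) = √(-4452 - 322) = √(-4774) = I*√4774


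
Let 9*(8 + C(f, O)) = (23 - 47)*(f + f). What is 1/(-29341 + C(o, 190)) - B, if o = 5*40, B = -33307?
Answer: 3039163826/91247 ≈ 33307.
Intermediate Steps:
o = 200
C(f, O) = -8 - 16*f/3 (C(f, O) = -8 + ((23 - 47)*(f + f))/9 = -8 + (-48*f)/9 = -8 - 16*f/3)
1/(-29341 + C(o, 190)) - B = 1/(-29341 + (-8 - 16/3*200)) - 1*(-33307) = 1/(-29341 + (-8 - 3200/3)) + 33307 = 1/(-29341 - 3224/3) + 33307 = 1/(-91247/3) + 33307 = -3/91247 + 33307 = 3039163826/91247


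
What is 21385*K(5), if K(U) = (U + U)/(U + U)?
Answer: 21385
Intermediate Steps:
K(U) = 1 (K(U) = (2*U)/((2*U)) = (2*U)*(1/(2*U)) = 1)
21385*K(5) = 21385*1 = 21385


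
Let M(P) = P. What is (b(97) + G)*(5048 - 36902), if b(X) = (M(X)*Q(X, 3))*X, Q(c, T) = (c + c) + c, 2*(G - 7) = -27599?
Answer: -86777510931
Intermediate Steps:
G = -27585/2 (G = 7 + (½)*(-27599) = 7 - 27599/2 = -27585/2 ≈ -13793.)
Q(c, T) = 3*c (Q(c, T) = 2*c + c = 3*c)
b(X) = 3*X³ (b(X) = (X*(3*X))*X = (3*X²)*X = 3*X³)
(b(97) + G)*(5048 - 36902) = (3*97³ - 27585/2)*(5048 - 36902) = (3*912673 - 27585/2)*(-31854) = (2738019 - 27585/2)*(-31854) = (5448453/2)*(-31854) = -86777510931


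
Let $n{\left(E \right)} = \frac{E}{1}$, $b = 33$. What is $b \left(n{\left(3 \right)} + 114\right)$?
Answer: $3861$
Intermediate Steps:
$n{\left(E \right)} = E$ ($n{\left(E \right)} = E 1 = E$)
$b \left(n{\left(3 \right)} + 114\right) = 33 \left(3 + 114\right) = 33 \cdot 117 = 3861$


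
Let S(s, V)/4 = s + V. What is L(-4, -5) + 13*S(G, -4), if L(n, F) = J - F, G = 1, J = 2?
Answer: -149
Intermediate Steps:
S(s, V) = 4*V + 4*s (S(s, V) = 4*(s + V) = 4*(V + s) = 4*V + 4*s)
L(n, F) = 2 - F
L(-4, -5) + 13*S(G, -4) = (2 - 1*(-5)) + 13*(4*(-4) + 4*1) = (2 + 5) + 13*(-16 + 4) = 7 + 13*(-12) = 7 - 156 = -149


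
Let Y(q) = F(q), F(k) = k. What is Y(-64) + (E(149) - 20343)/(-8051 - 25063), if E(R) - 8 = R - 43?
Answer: -699689/11038 ≈ -63.389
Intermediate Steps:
Y(q) = q
E(R) = -35 + R (E(R) = 8 + (R - 43) = 8 + (-43 + R) = -35 + R)
Y(-64) + (E(149) - 20343)/(-8051 - 25063) = -64 + ((-35 + 149) - 20343)/(-8051 - 25063) = -64 + (114 - 20343)/(-33114) = -64 - 20229*(-1/33114) = -64 + 6743/11038 = -699689/11038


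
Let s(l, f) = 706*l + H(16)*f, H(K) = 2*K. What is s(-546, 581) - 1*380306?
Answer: -747190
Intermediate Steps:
s(l, f) = 32*f + 706*l (s(l, f) = 706*l + (2*16)*f = 706*l + 32*f = 32*f + 706*l)
s(-546, 581) - 1*380306 = (32*581 + 706*(-546)) - 1*380306 = (18592 - 385476) - 380306 = -366884 - 380306 = -747190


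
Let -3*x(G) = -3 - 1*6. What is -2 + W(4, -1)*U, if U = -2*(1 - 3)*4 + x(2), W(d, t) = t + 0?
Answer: -21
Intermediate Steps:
W(d, t) = t
x(G) = 3 (x(G) = -(-3 - 1*6)/3 = -(-3 - 6)/3 = -⅓*(-9) = 3)
U = 19 (U = -2*(1 - 3)*4 + 3 = -(-4)*4 + 3 = -2*(-8) + 3 = 16 + 3 = 19)
-2 + W(4, -1)*U = -2 - 1*19 = -2 - 19 = -21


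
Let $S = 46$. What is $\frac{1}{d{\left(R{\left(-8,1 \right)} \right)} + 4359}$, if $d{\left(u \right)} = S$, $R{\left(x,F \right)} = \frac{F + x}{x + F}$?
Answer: $\frac{1}{4405} \approx 0.00022701$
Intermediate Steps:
$R{\left(x,F \right)} = 1$ ($R{\left(x,F \right)} = \frac{F + x}{F + x} = 1$)
$d{\left(u \right)} = 46$
$\frac{1}{d{\left(R{\left(-8,1 \right)} \right)} + 4359} = \frac{1}{46 + 4359} = \frac{1}{4405}$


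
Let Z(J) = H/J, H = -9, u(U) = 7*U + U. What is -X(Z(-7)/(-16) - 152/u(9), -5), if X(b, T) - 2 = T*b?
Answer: -13061/1008 ≈ -12.957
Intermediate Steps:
u(U) = 8*U
Z(J) = -9/J
X(b, T) = 2 + T*b
-X(Z(-7)/(-16) - 152/u(9), -5) = -(2 - 5*(-9/(-7)/(-16) - 152/(8*9))) = -(2 - 5*(-9*(-⅐)*(-1/16) - 152/72)) = -(2 - 5*((9/7)*(-1/16) - 152*1/72)) = -(2 - 5*(-9/112 - 19/9)) = -(2 - 5*(-2209/1008)) = -(2 + 11045/1008) = -1*13061/1008 = -13061/1008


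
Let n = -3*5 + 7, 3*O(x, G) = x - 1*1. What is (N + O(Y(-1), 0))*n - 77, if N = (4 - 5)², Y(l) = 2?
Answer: -263/3 ≈ -87.667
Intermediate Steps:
O(x, G) = -⅓ + x/3 (O(x, G) = (x - 1*1)/3 = (x - 1)/3 = (-1 + x)/3 = -⅓ + x/3)
N = 1 (N = (-1)² = 1)
n = -8 (n = -15 + 7 = -8)
(N + O(Y(-1), 0))*n - 77 = (1 + (-⅓ + (⅓)*2))*(-8) - 77 = (1 + (-⅓ + ⅔))*(-8) - 77 = (1 + ⅓)*(-8) - 77 = (4/3)*(-8) - 77 = -32/3 - 77 = -263/3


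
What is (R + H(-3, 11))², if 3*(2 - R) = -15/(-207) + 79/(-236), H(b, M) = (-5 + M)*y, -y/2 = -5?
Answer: 9199665279025/2386517904 ≈ 3854.8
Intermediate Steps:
y = 10 (y = -2*(-5) = 10)
H(b, M) = -50 + 10*M (H(b, M) = (-5 + M)*10 = -50 + 10*M)
R = 101975/48852 (R = 2 - (-15/(-207) + 79/(-236))/3 = 2 - (-15*(-1/207) + 79*(-1/236))/3 = 2 - (5/69 - 79/236)/3 = 2 - ⅓*(-4271/16284) = 2 + 4271/48852 = 101975/48852 ≈ 2.0874)
(R + H(-3, 11))² = (101975/48852 + (-50 + 10*11))² = (101975/48852 + (-50 + 110))² = (101975/48852 + 60)² = (3033095/48852)² = 9199665279025/2386517904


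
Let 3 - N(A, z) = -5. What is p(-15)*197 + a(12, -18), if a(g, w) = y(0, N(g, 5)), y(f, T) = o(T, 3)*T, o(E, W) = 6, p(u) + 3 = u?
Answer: -3498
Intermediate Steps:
p(u) = -3 + u
N(A, z) = 8 (N(A, z) = 3 - 1*(-5) = 3 + 5 = 8)
y(f, T) = 6*T
a(g, w) = 48 (a(g, w) = 6*8 = 48)
p(-15)*197 + a(12, -18) = (-3 - 15)*197 + 48 = -18*197 + 48 = -3546 + 48 = -3498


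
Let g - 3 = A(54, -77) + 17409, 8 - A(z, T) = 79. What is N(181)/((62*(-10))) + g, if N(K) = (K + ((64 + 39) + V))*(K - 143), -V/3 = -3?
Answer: 5370143/310 ≈ 17323.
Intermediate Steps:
V = 9 (V = -3*(-3) = 9)
A(z, T) = -71 (A(z, T) = 8 - 1*79 = 8 - 79 = -71)
g = 17341 (g = 3 + (-71 + 17409) = 3 + 17338 = 17341)
N(K) = (-143 + K)*(112 + K) (N(K) = (K + ((64 + 39) + 9))*(K - 143) = (K + (103 + 9))*(-143 + K) = (K + 112)*(-143 + K) = (112 + K)*(-143 + K) = (-143 + K)*(112 + K))
N(181)/((62*(-10))) + g = (-16016 + 181² - 31*181)/((62*(-10))) + 17341 = (-16016 + 32761 - 5611)/(-620) + 17341 = 11134*(-1/620) + 17341 = -5567/310 + 17341 = 5370143/310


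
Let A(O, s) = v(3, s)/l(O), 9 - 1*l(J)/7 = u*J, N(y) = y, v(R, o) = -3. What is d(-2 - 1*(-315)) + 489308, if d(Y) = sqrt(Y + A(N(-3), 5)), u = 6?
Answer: 489308 + sqrt(138026)/21 ≈ 4.8933e+5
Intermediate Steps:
l(J) = 63 - 42*J
A(O, s) = -3/(63 - 42*O)
d(Y) = sqrt(-1/63 + Y) (d(Y) = sqrt(Y + 1/(7*(-3 + 2*(-3)))) = sqrt(Y + 1/(7*(-3 - 6))) = sqrt(Y + (1/7)/(-9)) = sqrt(Y + (1/7)*(-1/9)) = sqrt(Y - 1/63) = sqrt(-1/63 + Y))
d(-2 - 1*(-315)) + 489308 = sqrt(-7 + 441*(-2 - 1*(-315)))/21 + 489308 = sqrt(-7 + 441*(-2 + 315))/21 + 489308 = sqrt(-7 + 441*313)/21 + 489308 = sqrt(-7 + 138033)/21 + 489308 = sqrt(138026)/21 + 489308 = 489308 + sqrt(138026)/21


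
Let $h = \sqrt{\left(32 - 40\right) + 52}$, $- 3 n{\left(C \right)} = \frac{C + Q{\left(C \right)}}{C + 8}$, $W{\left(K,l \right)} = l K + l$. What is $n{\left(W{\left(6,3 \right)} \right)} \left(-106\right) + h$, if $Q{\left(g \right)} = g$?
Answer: $\frac{1484}{29} + 2 \sqrt{11} \approx 57.806$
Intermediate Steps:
$W{\left(K,l \right)} = l + K l$ ($W{\left(K,l \right)} = K l + l = l + K l$)
$n{\left(C \right)} = - \frac{2 C}{3 \left(8 + C\right)}$ ($n{\left(C \right)} = - \frac{\left(C + C\right) \frac{1}{C + 8}}{3} = - \frac{2 C \frac{1}{8 + C}}{3} = - \frac{2 C}{3 \left(8 + C\right)}$)
$h = 2 \sqrt{11}$ ($h = \sqrt{\left(32 - 40\right) + 52} = \sqrt{-8 + 52} = \sqrt{44} = 2 \sqrt{11} \approx 6.6332$)
$n{\left(W{\left(6,3 \right)} \right)} \left(-106\right) + h = - \frac{2 \cdot 3 \left(1 + 6\right)}{24 + 3 \cdot 3 \left(1 + 6\right)} \left(-106\right) + 2 \sqrt{11} = - \frac{2 \cdot 3 \cdot 7}{24 + 3 \cdot 3 \cdot 7} \left(-106\right) + 2 \sqrt{11} = \left(-2\right) 21 \frac{1}{24 + 3 \cdot 21} \left(-106\right) + 2 \sqrt{11} = \left(-2\right) 21 \frac{1}{24 + 63} \left(-106\right) + 2 \sqrt{11} = \left(-2\right) 21 \cdot \frac{1}{87} \left(-106\right) + 2 \sqrt{11} = \left(- \frac{14}{29}\right) \left(-106\right) + 2 \sqrt{11} = \frac{1484}{29} + 2 \sqrt{11}$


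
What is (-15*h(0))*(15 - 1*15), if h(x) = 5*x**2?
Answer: 0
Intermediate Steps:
(-15*h(0))*(15 - 1*15) = (-75*0**2)*(15 - 1*15) = (-75*0)*(15 - 15) = -15*0*0 = 0*0 = 0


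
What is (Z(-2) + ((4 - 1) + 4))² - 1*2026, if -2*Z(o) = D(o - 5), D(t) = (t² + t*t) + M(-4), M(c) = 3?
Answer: -535/4 ≈ -133.75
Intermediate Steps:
D(t) = 3 + 2*t² (D(t) = (t² + t*t) + 3 = (t² + t²) + 3 = 2*t² + 3 = 3 + 2*t²)
Z(o) = -3/2 - (-5 + o)² (Z(o) = -(3 + 2*(o - 5)²)/2 = -(3 + 2*(-5 + o)²)/2 = -3/2 - (-5 + o)²)
(Z(-2) + ((4 - 1) + 4))² - 1*2026 = ((-53/2 - 1*(-2)² + 10*(-2)) + ((4 - 1) + 4))² - 1*2026 = ((-53/2 - 1*4 - 20) + (3 + 4))² - 2026 = ((-53/2 - 4 - 20) + 7)² - 2026 = (-101/2 + 7)² - 2026 = (-87/2)² - 2026 = 7569/4 - 2026 = -535/4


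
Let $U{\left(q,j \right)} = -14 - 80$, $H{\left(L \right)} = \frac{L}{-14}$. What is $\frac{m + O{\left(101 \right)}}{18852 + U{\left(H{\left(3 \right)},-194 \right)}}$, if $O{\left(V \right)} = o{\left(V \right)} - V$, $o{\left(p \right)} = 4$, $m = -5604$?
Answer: $- \frac{5701}{18758} \approx -0.30392$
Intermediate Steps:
$H{\left(L \right)} = - \frac{L}{14}$ ($H{\left(L \right)} = L \left(- \frac{1}{14}\right) = - \frac{L}{14}$)
$O{\left(V \right)} = 4 - V$
$U{\left(q,j \right)} = -94$ ($U{\left(q,j \right)} = -14 - 80 = -94$)
$\frac{m + O{\left(101 \right)}}{18852 + U{\left(H{\left(3 \right)},-194 \right)}} = \frac{-5604 + \left(4 - 101\right)}{18852 - 94} = \frac{-5604 + \left(4 - 101\right)}{18758} = \left(-5604 - 97\right) \frac{1}{18758} = \left(-5701\right) \frac{1}{18758} = - \frac{5701}{18758}$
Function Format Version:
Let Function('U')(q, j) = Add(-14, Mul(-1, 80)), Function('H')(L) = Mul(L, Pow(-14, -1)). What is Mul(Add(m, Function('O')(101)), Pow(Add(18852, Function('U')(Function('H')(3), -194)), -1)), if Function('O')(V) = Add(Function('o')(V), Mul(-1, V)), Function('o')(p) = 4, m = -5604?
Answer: Rational(-5701, 18758) ≈ -0.30392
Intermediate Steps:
Function('H')(L) = Mul(Rational(-1, 14), L) (Function('H')(L) = Mul(L, Rational(-1, 14)) = Mul(Rational(-1, 14), L))
Function('O')(V) = Add(4, Mul(-1, V))
Function('U')(q, j) = -94 (Function('U')(q, j) = Add(-14, -80) = -94)
Mul(Add(m, Function('O')(101)), Pow(Add(18852, Function('U')(Function('H')(3), -194)), -1)) = Mul(Add(-5604, Add(4, Mul(-1, 101))), Pow(Add(18852, -94), -1)) = Mul(Add(-5604, Add(4, -101)), Pow(18758, -1)) = Mul(Add(-5604, -97), Rational(1, 18758)) = Mul(-5701, Rational(1, 18758)) = Rational(-5701, 18758)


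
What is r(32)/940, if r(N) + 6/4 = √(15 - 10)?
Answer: -3/1880 + √5/940 ≈ 0.00078305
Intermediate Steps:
r(N) = -3/2 + √5 (r(N) = -3/2 + √(15 - 10) = -3/2 + √5)
r(32)/940 = (-3/2 + √5)/940 = (-3/2 + √5)*(1/940) = -3/1880 + √5/940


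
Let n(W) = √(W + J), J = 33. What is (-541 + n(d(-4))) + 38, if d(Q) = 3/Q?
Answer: -503 + √129/2 ≈ -497.32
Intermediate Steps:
n(W) = √(33 + W) (n(W) = √(W + 33) = √(33 + W))
(-541 + n(d(-4))) + 38 = (-541 + √(33 + 3/(-4))) + 38 = (-541 + √(33 + 3*(-¼))) + 38 = (-541 + √(33 - ¾)) + 38 = (-541 + √(129/4)) + 38 = (-541 + √129/2) + 38 = -503 + √129/2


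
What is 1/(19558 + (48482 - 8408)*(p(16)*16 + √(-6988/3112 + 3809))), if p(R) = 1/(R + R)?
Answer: -3080491/475497749521133 + 20037*√2304167590/2377488747605665 ≈ 3.9807e-7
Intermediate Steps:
p(R) = 1/(2*R)
1/(19558 + (48482 - 8408)*(p(16)*16 + √(-6988/3112 + 3809))) = 1/(19558 + (48482 - 8408)*(((½)/16)*16 + √(-6988/3112 + 3809))) = 1/(19558 + 40074*(((½)*(1/16))*16 + √(-6988*1/3112 + 3809))) = 1/(19558 + 40074*((1/32)*16 + √(-1747/778 + 3809))) = 1/(19558 + 40074*(½ + √(2961655/778))) = 1/(19558 + 40074*(½ + √2304167590/778)) = 1/(19558 + (20037 + 20037*√2304167590/389)) = 1/(39595 + 20037*√2304167590/389)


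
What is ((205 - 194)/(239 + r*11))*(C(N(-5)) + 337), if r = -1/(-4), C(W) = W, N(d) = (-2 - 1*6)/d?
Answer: 74492/4835 ≈ 15.407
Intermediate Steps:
N(d) = -8/d (N(d) = (-2 - 6)/d = -8/d)
r = 1/4 (r = -1*(-1/4) = 1/4 ≈ 0.25000)
((205 - 194)/(239 + r*11))*(C(N(-5)) + 337) = ((205 - 194)/(239 + (1/4)*11))*(-8/(-5) + 337) = (11/(239 + 11/4))*(-8*(-1/5) + 337) = (11/(967/4))*(8/5 + 337) = (11*(4/967))*(1693/5) = (44/967)*(1693/5) = 74492/4835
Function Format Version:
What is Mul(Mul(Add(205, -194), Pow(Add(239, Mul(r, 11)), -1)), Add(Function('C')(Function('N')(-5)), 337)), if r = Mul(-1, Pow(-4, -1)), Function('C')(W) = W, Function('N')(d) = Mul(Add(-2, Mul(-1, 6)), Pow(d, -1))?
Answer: Rational(74492, 4835) ≈ 15.407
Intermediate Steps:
Function('N')(d) = Mul(-8, Pow(d, -1)) (Function('N')(d) = Mul(Add(-2, -6), Pow(d, -1)) = Mul(-8, Pow(d, -1)))
r = Rational(1, 4) (r = Mul(-1, Rational(-1, 4)) = Rational(1, 4) ≈ 0.25000)
Mul(Mul(Add(205, -194), Pow(Add(239, Mul(r, 11)), -1)), Add(Function('C')(Function('N')(-5)), 337)) = Mul(Mul(Add(205, -194), Pow(Add(239, Mul(Rational(1, 4), 11)), -1)), Add(Mul(-8, Pow(-5, -1)), 337)) = Mul(Mul(11, Pow(Add(239, Rational(11, 4)), -1)), Add(Mul(-8, Rational(-1, 5)), 337)) = Mul(Mul(11, Pow(Rational(967, 4), -1)), Add(Rational(8, 5), 337)) = Mul(Mul(11, Rational(4, 967)), Rational(1693, 5)) = Mul(Rational(44, 967), Rational(1693, 5)) = Rational(74492, 4835)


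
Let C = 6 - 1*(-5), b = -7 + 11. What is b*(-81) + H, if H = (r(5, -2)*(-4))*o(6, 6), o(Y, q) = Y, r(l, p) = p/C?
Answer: -3516/11 ≈ -319.64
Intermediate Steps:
b = 4
C = 11 (C = 6 + 5 = 11)
r(l, p) = p/11
H = 48/11 (H = (((1/11)*(-2))*(-4))*6 = -2/11*(-4)*6 = (8/11)*6 = 48/11 ≈ 4.3636)
b*(-81) + H = 4*(-81) + 48/11 = -324 + 48/11 = -3516/11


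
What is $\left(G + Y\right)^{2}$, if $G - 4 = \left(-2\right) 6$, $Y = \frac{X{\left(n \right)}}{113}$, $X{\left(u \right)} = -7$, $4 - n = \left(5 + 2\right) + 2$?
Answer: $\frac{829921}{12769} \approx 64.995$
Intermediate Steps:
$n = -5$ ($n = 4 - \left(\left(5 + 2\right) + 2\right) = 4 - \left(7 + 2\right) = 4 - 9 = -5$)
$Y = - \frac{7}{113} \approx -0.061947$
$G = -8$ ($G = 4 - 12 = -8$)
$\left(G + Y\right)^{2} = \left(-8 - \frac{7}{113}\right)^{2} = \left(- \frac{911}{113}\right)^{2} = \frac{829921}{12769}$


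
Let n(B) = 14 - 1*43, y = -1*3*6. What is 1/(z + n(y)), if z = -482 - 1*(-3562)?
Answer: 1/3051 ≈ 0.00032776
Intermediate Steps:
y = -18 (y = -3*6 = -18)
n(B) = -29 (n(B) = 14 - 43 = -29)
z = 3080 (z = -482 + 3562 = 3080)
1/(z + n(y)) = 1/(3080 - 29) = 1/3051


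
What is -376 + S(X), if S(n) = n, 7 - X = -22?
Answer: -347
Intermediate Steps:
X = 29 (X = 7 - 1*(-22) = 7 + 22 = 29)
-376 + S(X) = -376 + 29 = -347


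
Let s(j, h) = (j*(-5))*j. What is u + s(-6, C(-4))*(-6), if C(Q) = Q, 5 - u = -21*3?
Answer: 1148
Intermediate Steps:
u = 68 (u = 5 - (-21)*3 = 5 - 1*(-63) = 5 + 63 = 68)
s(j, h) = -5*j² (s(j, h) = (-5*j)*j = -5*j²)
u + s(-6, C(-4))*(-6) = 68 - 5*(-6)²*(-6) = 68 - 5*36*(-6) = 68 - 180*(-6) = 68 + 1080 = 1148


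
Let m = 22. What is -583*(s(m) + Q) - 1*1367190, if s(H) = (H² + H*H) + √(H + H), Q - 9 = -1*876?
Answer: -1426073 - 1166*√11 ≈ -1.4299e+6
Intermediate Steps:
Q = -867 (Q = 9 - 1*876 = 9 - 876 = -867)
s(H) = 2*H² + √2*√H (s(H) = (H² + H²) + √(2*H) = 2*H² + √2*√H)
-583*(s(m) + Q) - 1*1367190 = -583*((2*22² + √2*√22) - 867) - 1*1367190 = -583*((2*484 + 2*√11) - 867) - 1367190 = -583*((968 + 2*√11) - 867) - 1367190 = -583*(101 + 2*√11) - 1367190 = (-58883 - 1166*√11) - 1367190 = -1426073 - 1166*√11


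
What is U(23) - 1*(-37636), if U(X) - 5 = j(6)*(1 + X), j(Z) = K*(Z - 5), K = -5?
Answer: 37521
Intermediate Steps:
j(Z) = 25 - 5*Z (j(Z) = -5*(Z - 5) = -5*(-5 + Z) = 25 - 5*Z)
U(X) = -5*X (U(X) = 5 + (25 - 5*6)*(1 + X) = 5 + (25 - 30)*(1 + X) = 5 - 5*(1 + X) = 5 + (-5 - 5*X) = -5*X)
U(23) - 1*(-37636) = -5*23 - 1*(-37636) = -115 + 37636 = 37521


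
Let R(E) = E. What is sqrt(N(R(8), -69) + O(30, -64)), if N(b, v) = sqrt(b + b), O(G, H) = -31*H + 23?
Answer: sqrt(2011) ≈ 44.844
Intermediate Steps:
O(G, H) = 23 - 31*H
N(b, v) = sqrt(2)*sqrt(b) (N(b, v) = sqrt(2*b) = sqrt(2)*sqrt(b))
sqrt(N(R(8), -69) + O(30, -64)) = sqrt(sqrt(2)*sqrt(8) + (23 - 31*(-64))) = sqrt(sqrt(2)*(2*sqrt(2)) + (23 + 1984)) = sqrt(4 + 2007) = sqrt(2011)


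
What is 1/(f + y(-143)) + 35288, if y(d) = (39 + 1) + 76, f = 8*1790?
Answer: 509417569/14436 ≈ 35288.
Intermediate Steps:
f = 14320
y(d) = 116 (y(d) = 40 + 76 = 116)
1/(f + y(-143)) + 35288 = 1/(14320 + 116) + 35288 = 1/14436 + 35288 = 509417569/14436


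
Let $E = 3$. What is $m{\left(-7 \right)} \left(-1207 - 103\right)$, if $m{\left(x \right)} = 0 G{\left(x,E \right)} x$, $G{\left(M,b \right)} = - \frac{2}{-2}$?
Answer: $0$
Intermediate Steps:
$G{\left(M,b \right)} = 1$ ($G{\left(M,b \right)} = \left(-2\right) \left(- \frac{1}{2}\right) = 1$)
$m{\left(x \right)} = 0$ ($m{\left(x \right)} = 0 \cdot 1 x = 0 x = 0$)
$m{\left(-7 \right)} \left(-1207 - 103\right) = 0 \left(-1207 - 103\right) = 0 \left(-1310\right) = 0$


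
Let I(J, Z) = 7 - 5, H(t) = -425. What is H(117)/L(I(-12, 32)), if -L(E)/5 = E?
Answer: 85/2 ≈ 42.500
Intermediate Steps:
I(J, Z) = 2
L(E) = -5*E
H(117)/L(I(-12, 32)) = -425/((-5*2)) = -425/(-10) = -425*(-1/10) = 85/2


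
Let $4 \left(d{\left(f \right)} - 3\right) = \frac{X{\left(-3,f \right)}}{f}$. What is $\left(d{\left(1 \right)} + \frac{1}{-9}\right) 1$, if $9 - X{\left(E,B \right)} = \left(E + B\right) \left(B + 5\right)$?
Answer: $\frac{293}{36} \approx 8.1389$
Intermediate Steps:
$X{\left(E,B \right)} = 9 - \left(5 + B\right) \left(B + E\right)$ ($X{\left(E,B \right)} = 9 - \left(E + B\right) \left(B + 5\right) = 9 - \left(B + E\right) \left(5 + B\right) = 9 - \left(5 + B\right) \left(B + E\right)$)
$d{\left(f \right)} = 3 + \frac{24 - f^{2} - 2 f}{4 f}$ ($d{\left(f \right)} = 3 + \frac{\left(9 - f^{2} - 5 f - -15 - f \left(-3\right)\right) \frac{1}{f}}{4} = 3 + \frac{\left(9 - f^{2} - 5 f + 15 + 3 f\right) \frac{1}{f}}{4} = 3 + \frac{\left(24 - f^{2} - 2 f\right) \frac{1}{f}}{4} = 3 + \frac{\frac{1}{f} \left(24 - f^{2} - 2 f\right)}{4} = 3 + \frac{24 - f^{2} - 2 f}{4 f}$)
$\left(d{\left(1 \right)} + \frac{1}{-9}\right) 1 = \left(\left(\frac{5}{2} + \frac{6}{1} - \frac{1}{4}\right) + \frac{1}{-9}\right) 1 = \left(\left(\frac{5}{2} + 6 \cdot 1 - \frac{1}{4}\right) - \frac{1}{9}\right) 1 = \left(\left(\frac{5}{2} + 6 - \frac{1}{4}\right) - \frac{1}{9}\right) 1 = \left(\frac{33}{4} - \frac{1}{9}\right) 1 = \frac{293}{36} \cdot 1 = \frac{293}{36}$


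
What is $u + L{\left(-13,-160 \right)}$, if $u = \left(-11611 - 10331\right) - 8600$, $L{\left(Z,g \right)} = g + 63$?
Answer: $-30639$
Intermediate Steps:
$L{\left(Z,g \right)} = 63 + g$
$u = -30542$ ($u = -21942 - 8600 = -30542$)
$u + L{\left(-13,-160 \right)} = -30542 + \left(63 - 160\right) = -30542 - 97 = -30639$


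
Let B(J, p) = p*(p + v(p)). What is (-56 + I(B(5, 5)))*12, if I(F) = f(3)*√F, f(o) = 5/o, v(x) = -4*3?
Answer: -672 + 20*I*√35 ≈ -672.0 + 118.32*I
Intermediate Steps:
v(x) = -12
B(J, p) = p*(-12 + p) (B(J, p) = p*(p - 12) = p*(-12 + p))
I(F) = 5*√F/3 (I(F) = (5/3)*√F = (5*(⅓))*√F = 5*√F/3)
(-56 + I(B(5, 5)))*12 = (-56 + 5*√(5*(-12 + 5))/3)*12 = (-56 + 5*√(5*(-7))/3)*12 = (-56 + 5*√(-35)/3)*12 = (-56 + 5*(I*√35)/3)*12 = (-56 + 5*I*√35/3)*12 = -672 + 20*I*√35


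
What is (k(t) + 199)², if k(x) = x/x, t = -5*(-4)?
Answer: 40000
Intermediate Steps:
t = 20
k(x) = 1
(k(t) + 199)² = (1 + 199)² = 200² = 40000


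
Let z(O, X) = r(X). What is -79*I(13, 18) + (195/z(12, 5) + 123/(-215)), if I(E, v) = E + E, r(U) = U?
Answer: -433348/215 ≈ -2015.6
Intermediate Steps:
I(E, v) = 2*E
z(O, X) = X
-79*I(13, 18) + (195/z(12, 5) + 123/(-215)) = -158*13 + (195/5 + 123/(-215)) = -79*26 + (195*(1/5) + 123*(-1/215)) = -2054 + (39 - 123/215) = -2054 + 8262/215 = -433348/215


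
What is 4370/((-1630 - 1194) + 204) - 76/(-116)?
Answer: -7695/7598 ≈ -1.0128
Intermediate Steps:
4370/((-1630 - 1194) + 204) - 76/(-116) = 4370/(-2824 + 204) - 76*(-1/116) = 4370/(-2620) + 19/29 = 4370*(-1/2620) + 19/29 = -437/262 + 19/29 = -7695/7598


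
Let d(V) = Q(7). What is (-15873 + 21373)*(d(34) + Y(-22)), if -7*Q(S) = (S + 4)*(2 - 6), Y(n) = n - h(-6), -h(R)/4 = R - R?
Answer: -605000/7 ≈ -86429.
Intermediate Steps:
h(R) = 0 (h(R) = -4*(R - R) = -4*0 = 0)
Y(n) = n (Y(n) = n - 1*0 = n + 0 = n)
Q(S) = 16/7 + 4*S/7 (Q(S) = -(S + 4)*(2 - 6)/7 = -(4 + S)*(-4)/7 = -(-16 - 4*S)/7 = 16/7 + 4*S/7)
d(V) = 44/7 (d(V) = 16/7 + (4/7)*7 = 16/7 + 4 = 44/7)
(-15873 + 21373)*(d(34) + Y(-22)) = (-15873 + 21373)*(44/7 - 22) = 5500*(-110/7) = -605000/7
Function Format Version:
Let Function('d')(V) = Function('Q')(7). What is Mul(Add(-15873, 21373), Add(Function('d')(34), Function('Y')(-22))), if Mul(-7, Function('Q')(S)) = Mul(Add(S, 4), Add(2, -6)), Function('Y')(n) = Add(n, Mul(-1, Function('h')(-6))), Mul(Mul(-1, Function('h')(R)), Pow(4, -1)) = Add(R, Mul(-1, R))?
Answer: Rational(-605000, 7) ≈ -86429.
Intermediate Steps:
Function('h')(R) = 0 (Function('h')(R) = Mul(-4, Add(R, Mul(-1, R))) = Mul(-4, 0) = 0)
Function('Y')(n) = n (Function('Y')(n) = Add(n, Mul(-1, 0)) = Add(n, 0) = n)
Function('Q')(S) = Add(Rational(16, 7), Mul(Rational(4, 7), S)) (Function('Q')(S) = Mul(Rational(-1, 7), Mul(Add(S, 4), Add(2, -6))) = Mul(Rational(-1, 7), Mul(Add(4, S), -4)) = Mul(Rational(-1, 7), Add(-16, Mul(-4, S))) = Add(Rational(16, 7), Mul(Rational(4, 7), S)))
Function('d')(V) = Rational(44, 7) (Function('d')(V) = Add(Rational(16, 7), Mul(Rational(4, 7), 7)) = Add(Rational(16, 7), 4) = Rational(44, 7))
Mul(Add(-15873, 21373), Add(Function('d')(34), Function('Y')(-22))) = Mul(Add(-15873, 21373), Add(Rational(44, 7), -22)) = Mul(5500, Rational(-110, 7)) = Rational(-605000, 7)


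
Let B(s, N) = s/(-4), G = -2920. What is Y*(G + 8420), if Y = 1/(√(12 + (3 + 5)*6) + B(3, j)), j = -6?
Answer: 22000/317 + 176000*√15/951 ≈ 786.17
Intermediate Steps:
B(s, N) = -s/4 (B(s, N) = s*(-¼) = -s/4)
Y = 1/(-¾ + 2*√15) (Y = 1/(√(12 + (3 + 5)*6) - ¼*3) = 1/(√(12 + 8*6) - ¾) = 1/(√(12 + 48) - ¾) = 1/(√60 - ¾) = 1/(2*√15 - ¾) = 1/(-¾ + 2*√15) ≈ 0.14294)
Y*(G + 8420) = (4/317 + 32*√15/951)*(-2920 + 8420) = (4/317 + 32*√15/951)*5500 = 22000/317 + 176000*√15/951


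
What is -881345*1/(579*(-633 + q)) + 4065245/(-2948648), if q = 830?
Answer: -3062470211995/336331636824 ≈ -9.1055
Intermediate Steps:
-881345*1/(579*(-633 + q)) + 4065245/(-2948648) = -881345*1/(579*(-633 + 830)) + 4065245/(-2948648) = -881345/(579*197) + 4065245*(-1/2948648) = -881345/114063 - 4065245/2948648 = -3062470211995/336331636824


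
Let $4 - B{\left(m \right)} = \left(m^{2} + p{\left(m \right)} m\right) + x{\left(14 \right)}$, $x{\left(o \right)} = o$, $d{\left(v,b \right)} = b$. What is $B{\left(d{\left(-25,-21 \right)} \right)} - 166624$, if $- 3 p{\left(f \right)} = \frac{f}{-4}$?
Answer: $- \frac{668447}{4} \approx -1.6711 \cdot 10^{5}$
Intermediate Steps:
$p{\left(f \right)} = \frac{f}{12}$ ($p{\left(f \right)} = - \frac{f \frac{1}{-4}}{3} = - \frac{f \left(- \frac{1}{4}\right)}{3} = - \frac{\left(- \frac{1}{4}\right) f}{3} = \frac{f}{12}$)
$B{\left(m \right)} = -10 - \frac{13 m^{2}}{12}$ ($B{\left(m \right)} = 4 - \left(\left(m^{2} + \frac{m}{12} m\right) + 14\right) = 4 - \left(\left(m^{2} + \frac{m^{2}}{12}\right) + 14\right) = 4 - \left(\frac{13 m^{2}}{12} + 14\right) = 4 - \left(14 + \frac{13 m^{2}}{12}\right) = -10 - \frac{13 m^{2}}{12}$)
$B{\left(d{\left(-25,-21 \right)} \right)} - 166624 = \left(-10 - \frac{13 \left(-21\right)^{2}}{12}\right) - 166624 = \left(-10 - \frac{1911}{4}\right) - 166624 = - \frac{1951}{4} - 166624 = - \frac{668447}{4}$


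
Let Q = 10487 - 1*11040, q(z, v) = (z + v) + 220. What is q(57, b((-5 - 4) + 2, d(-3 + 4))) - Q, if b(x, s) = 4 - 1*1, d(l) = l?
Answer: 833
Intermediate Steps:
b(x, s) = 3 (b(x, s) = 4 - 1 = 3)
q(z, v) = 220 + v + z (q(z, v) = (v + z) + 220 = 220 + v + z)
Q = -553 (Q = 10487 - 11040 = -553)
q(57, b((-5 - 4) + 2, d(-3 + 4))) - Q = (220 + 3 + 57) - 1*(-553) = 280 + 553 = 833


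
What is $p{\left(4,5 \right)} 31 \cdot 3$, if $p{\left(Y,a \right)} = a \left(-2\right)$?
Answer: $-930$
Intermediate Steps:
$p{\left(Y,a \right)} = - 2 a$
$p{\left(4,5 \right)} 31 \cdot 3 = \left(-2\right) 5 \cdot 31 \cdot 3 = \left(-10\right) 31 \cdot 3 = \left(-310\right) 3 = -930$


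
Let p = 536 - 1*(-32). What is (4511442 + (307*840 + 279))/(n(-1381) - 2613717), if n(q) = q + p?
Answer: -1589867/871510 ≈ -1.8243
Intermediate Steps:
p = 568 (p = 536 + 32 = 568)
n(q) = 568 + q (n(q) = q + 568 = 568 + q)
(4511442 + (307*840 + 279))/(n(-1381) - 2613717) = (4511442 + (307*840 + 279))/((568 - 1381) - 2613717) = (4511442 + (257880 + 279))/(-813 - 2613717) = (4511442 + 258159)/(-2614530) = 4769601*(-1/2614530) = -1589867/871510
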